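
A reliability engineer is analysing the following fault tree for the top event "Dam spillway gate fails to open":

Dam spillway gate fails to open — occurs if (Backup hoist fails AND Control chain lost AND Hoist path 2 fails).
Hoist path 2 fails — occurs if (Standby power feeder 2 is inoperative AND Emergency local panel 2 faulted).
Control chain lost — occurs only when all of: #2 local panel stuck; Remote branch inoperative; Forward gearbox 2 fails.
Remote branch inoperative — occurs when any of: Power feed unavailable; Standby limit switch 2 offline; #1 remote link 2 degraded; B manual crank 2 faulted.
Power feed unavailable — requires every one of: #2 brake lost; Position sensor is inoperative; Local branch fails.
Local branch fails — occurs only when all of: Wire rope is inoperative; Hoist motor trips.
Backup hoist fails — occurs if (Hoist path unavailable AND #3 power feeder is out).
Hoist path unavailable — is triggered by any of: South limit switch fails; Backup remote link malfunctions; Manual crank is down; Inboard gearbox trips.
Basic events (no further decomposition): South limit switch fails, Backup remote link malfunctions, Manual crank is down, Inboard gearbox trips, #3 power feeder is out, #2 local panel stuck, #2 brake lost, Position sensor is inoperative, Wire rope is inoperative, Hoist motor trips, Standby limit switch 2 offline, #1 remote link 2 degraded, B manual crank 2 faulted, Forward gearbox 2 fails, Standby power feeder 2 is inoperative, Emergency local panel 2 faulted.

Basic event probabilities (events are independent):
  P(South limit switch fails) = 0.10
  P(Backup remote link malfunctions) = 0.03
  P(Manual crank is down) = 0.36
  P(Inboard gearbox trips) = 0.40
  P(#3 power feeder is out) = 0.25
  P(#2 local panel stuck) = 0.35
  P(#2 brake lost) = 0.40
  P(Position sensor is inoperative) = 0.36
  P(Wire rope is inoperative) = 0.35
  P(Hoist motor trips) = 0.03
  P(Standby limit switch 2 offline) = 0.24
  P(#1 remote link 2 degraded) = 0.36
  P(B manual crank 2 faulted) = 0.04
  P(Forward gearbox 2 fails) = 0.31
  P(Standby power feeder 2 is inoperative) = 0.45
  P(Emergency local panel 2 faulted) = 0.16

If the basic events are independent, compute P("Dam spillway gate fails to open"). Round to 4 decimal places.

0.0007

P(Hoist path unavailable) [OR] = 1 − (1−0.10) × (1−0.03) × (1−0.36) × (1−0.40) = 0.664768
P(Backup hoist fails) [AND] = 0.664768 × 0.25 = 0.166192
P(Local branch fails) [AND] = 0.35 × 0.03 = 0.010500
P(Power feed unavailable) [AND] = 0.40 × 0.36 × 0.010500 = 0.001512
P(Remote branch inoperative) [OR] = 1 − (1−0.001512) × (1−0.24) × (1−0.36) × (1−0.04) = 0.533762
P(Control chain lost) [AND] = 0.35 × 0.533762 × 0.31 = 0.057913
P(Hoist path 2 fails) [AND] = 0.45 × 0.16 = 0.072000
P(Dam spillway gate fails to open) [AND] = 0.166192 × 0.057913 × 0.072000 = 0.000693
Rounded to 4 decimal places: P(Dam spillway gate fails to open) ≈ 0.0007.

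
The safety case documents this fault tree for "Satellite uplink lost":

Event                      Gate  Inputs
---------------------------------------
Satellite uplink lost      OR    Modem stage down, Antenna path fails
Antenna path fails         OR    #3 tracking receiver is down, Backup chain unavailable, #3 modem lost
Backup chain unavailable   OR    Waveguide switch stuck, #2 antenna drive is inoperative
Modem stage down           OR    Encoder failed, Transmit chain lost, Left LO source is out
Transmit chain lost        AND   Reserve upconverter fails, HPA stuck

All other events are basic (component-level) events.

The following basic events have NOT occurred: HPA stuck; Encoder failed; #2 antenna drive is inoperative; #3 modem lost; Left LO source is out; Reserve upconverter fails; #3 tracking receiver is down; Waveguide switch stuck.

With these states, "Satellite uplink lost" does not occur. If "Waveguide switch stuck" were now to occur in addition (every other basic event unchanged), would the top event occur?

Counterfactual: set "Waveguide switch stuck" to occurred.
Transmit chain lost [AND]: Reserve upconverter fails=not, HPA stuck=not → not all inputs occur → does not occur.
Modem stage down [OR]: Encoder failed=not, Transmit chain lost=not, Left LO source is out=not → no input occurs → does not occur.
Backup chain unavailable [OR]: Waveguide switch stuck=occurs, #2 antenna drive is inoperative=not → at least one input occurs → occurs.
Antenna path fails [OR]: #3 tracking receiver is down=not, Backup chain unavailable=occurs, #3 modem lost=not → at least one input occurs → occurs.
Satellite uplink lost [OR]: Modem stage down=not, Antenna path fails=occurs → at least one input occurs → occurs.

Yes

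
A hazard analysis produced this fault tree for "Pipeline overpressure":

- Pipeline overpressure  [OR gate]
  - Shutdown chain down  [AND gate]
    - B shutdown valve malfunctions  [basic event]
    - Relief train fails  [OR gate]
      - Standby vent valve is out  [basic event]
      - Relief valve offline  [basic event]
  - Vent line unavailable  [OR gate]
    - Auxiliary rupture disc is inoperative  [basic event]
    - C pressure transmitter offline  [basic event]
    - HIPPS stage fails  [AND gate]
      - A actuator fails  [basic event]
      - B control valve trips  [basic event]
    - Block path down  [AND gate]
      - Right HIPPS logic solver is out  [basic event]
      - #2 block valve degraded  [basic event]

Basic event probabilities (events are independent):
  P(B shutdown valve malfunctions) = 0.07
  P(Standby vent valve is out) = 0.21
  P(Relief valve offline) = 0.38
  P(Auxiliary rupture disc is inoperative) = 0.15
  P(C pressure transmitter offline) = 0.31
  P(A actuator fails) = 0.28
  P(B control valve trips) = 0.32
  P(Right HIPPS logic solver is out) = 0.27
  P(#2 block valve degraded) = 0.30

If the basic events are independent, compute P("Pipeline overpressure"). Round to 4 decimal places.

P(Relief train fails) [OR] = 1 − (1−0.21) × (1−0.38) = 0.510200
P(Shutdown chain down) [AND] = 0.07 × 0.510200 = 0.035714
P(HIPPS stage fails) [AND] = 0.28 × 0.32 = 0.089600
P(Block path down) [AND] = 0.27 × 0.30 = 0.081000
P(Vent line unavailable) [OR] = 1 − (1−0.15) × (1−0.31) × (1−0.089600) × (1−0.081000) = 0.509300
P(Pipeline overpressure) [OR] = 1 − (1−0.035714) × (1−0.509300) = 0.526825
Rounded to 4 decimal places: P(Pipeline overpressure) ≈ 0.5268.

0.5268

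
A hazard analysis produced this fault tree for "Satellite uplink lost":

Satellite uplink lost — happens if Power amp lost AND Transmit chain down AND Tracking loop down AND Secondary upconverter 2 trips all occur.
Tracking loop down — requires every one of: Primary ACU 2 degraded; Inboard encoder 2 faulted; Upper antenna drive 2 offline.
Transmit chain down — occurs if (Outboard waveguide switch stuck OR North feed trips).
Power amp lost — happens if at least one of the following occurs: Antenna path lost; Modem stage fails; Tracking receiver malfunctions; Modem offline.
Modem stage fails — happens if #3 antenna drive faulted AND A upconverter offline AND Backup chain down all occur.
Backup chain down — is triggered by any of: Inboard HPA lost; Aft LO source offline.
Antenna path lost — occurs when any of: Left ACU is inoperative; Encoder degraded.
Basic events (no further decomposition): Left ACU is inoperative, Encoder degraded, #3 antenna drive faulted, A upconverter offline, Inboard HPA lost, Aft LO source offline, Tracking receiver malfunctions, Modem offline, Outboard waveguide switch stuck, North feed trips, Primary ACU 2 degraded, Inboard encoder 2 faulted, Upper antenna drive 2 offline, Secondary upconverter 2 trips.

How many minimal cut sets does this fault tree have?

Antenna path lost [OR]: union of children's cut sets → 2 cut set(s).
Backup chain down [OR]: union of children's cut sets → 2 cut set(s).
Modem stage fails [AND]: one cut set from each child combined → 1 × 1 × 2 = 2 cut set(s).
Power amp lost [OR]: union of children's cut sets → 6 cut set(s).
Transmit chain down [OR]: union of children's cut sets → 2 cut set(s).
Tracking loop down [AND]: one cut set from each child combined → 1 × 1 × 1 = 1 cut set(s).
Satellite uplink lost [AND]: one cut set from each child combined → 6 × 2 × 1 × 1 = 12 cut set(s).

12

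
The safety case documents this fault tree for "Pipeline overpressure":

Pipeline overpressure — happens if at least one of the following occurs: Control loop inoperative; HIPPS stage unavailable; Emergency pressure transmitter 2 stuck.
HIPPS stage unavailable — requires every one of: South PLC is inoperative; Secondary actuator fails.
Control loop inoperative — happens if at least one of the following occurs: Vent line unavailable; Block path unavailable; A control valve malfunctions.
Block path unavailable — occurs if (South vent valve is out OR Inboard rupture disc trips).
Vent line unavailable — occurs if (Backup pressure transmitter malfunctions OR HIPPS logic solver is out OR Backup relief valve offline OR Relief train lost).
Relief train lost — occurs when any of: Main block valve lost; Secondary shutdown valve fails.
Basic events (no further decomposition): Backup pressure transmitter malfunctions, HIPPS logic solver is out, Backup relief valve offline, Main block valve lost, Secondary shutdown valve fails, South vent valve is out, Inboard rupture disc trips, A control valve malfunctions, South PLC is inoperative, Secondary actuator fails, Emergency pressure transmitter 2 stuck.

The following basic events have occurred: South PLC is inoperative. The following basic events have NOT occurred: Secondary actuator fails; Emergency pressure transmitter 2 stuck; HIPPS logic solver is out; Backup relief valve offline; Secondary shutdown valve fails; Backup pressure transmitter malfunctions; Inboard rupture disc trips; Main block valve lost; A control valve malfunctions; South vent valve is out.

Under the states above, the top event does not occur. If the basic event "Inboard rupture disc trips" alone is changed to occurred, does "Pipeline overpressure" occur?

Counterfactual: set "Inboard rupture disc trips" to occurred.
Relief train lost [OR]: Main block valve lost=not, Secondary shutdown valve fails=not → no input occurs → does not occur.
Vent line unavailable [OR]: Backup pressure transmitter malfunctions=not, HIPPS logic solver is out=not, Backup relief valve offline=not, Relief train lost=not → no input occurs → does not occur.
Block path unavailable [OR]: South vent valve is out=not, Inboard rupture disc trips=occurs → at least one input occurs → occurs.
Control loop inoperative [OR]: Vent line unavailable=not, Block path unavailable=occurs, A control valve malfunctions=not → at least one input occurs → occurs.
HIPPS stage unavailable [AND]: South PLC is inoperative=occurs, Secondary actuator fails=not → not all inputs occur → does not occur.
Pipeline overpressure [OR]: Control loop inoperative=occurs, HIPPS stage unavailable=not, Emergency pressure transmitter 2 stuck=not → at least one input occurs → occurs.

Yes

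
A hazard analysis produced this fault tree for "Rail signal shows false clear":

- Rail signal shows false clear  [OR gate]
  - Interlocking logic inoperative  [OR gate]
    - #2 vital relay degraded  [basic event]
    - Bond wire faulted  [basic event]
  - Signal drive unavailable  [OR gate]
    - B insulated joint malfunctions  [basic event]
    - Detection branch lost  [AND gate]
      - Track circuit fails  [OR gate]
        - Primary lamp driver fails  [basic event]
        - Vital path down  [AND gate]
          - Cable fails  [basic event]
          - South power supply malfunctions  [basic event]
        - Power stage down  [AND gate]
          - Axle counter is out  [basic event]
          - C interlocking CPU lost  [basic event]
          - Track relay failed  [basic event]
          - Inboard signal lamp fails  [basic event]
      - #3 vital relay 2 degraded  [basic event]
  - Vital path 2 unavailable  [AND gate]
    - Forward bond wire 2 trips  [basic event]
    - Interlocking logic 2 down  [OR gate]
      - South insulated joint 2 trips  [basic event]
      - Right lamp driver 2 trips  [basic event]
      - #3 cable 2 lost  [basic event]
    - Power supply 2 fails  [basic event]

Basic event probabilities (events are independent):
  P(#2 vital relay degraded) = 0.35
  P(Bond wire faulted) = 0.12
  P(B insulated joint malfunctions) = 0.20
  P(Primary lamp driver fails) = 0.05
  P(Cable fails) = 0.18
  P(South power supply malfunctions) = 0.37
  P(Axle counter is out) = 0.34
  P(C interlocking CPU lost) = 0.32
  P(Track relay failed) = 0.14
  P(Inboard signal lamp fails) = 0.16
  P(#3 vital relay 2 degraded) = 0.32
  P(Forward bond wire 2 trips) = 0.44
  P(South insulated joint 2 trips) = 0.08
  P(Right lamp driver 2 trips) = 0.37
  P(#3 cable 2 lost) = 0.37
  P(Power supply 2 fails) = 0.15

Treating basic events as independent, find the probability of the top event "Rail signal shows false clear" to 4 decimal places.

0.5778

P(Interlocking logic inoperative) [OR] = 1 − (1−0.35) × (1−0.12) = 0.428000
P(Vital path down) [AND] = 0.18 × 0.37 = 0.066600
P(Power stage down) [AND] = 0.34 × 0.32 × 0.14 × 0.16 = 0.002437
P(Track circuit fails) [OR] = 1 − (1−0.05) × (1−0.066600) × (1−0.002437) = 0.115431
P(Detection branch lost) [AND] = 0.115431 × 0.32 = 0.036938
P(Signal drive unavailable) [OR] = 1 − (1−0.20) × (1−0.036938) = 0.229550
P(Interlocking logic 2 down) [OR] = 1 − (1−0.08) × (1−0.37) × (1−0.37) = 0.634852
P(Vital path 2 unavailable) [AND] = 0.44 × 0.634852 × 0.15 = 0.041900
P(Rail signal shows false clear) [OR] = 1 − (1−0.428000) × (1−0.229550) × (1−0.041900) = 0.577768
Rounded to 4 decimal places: P(Rail signal shows false clear) ≈ 0.5778.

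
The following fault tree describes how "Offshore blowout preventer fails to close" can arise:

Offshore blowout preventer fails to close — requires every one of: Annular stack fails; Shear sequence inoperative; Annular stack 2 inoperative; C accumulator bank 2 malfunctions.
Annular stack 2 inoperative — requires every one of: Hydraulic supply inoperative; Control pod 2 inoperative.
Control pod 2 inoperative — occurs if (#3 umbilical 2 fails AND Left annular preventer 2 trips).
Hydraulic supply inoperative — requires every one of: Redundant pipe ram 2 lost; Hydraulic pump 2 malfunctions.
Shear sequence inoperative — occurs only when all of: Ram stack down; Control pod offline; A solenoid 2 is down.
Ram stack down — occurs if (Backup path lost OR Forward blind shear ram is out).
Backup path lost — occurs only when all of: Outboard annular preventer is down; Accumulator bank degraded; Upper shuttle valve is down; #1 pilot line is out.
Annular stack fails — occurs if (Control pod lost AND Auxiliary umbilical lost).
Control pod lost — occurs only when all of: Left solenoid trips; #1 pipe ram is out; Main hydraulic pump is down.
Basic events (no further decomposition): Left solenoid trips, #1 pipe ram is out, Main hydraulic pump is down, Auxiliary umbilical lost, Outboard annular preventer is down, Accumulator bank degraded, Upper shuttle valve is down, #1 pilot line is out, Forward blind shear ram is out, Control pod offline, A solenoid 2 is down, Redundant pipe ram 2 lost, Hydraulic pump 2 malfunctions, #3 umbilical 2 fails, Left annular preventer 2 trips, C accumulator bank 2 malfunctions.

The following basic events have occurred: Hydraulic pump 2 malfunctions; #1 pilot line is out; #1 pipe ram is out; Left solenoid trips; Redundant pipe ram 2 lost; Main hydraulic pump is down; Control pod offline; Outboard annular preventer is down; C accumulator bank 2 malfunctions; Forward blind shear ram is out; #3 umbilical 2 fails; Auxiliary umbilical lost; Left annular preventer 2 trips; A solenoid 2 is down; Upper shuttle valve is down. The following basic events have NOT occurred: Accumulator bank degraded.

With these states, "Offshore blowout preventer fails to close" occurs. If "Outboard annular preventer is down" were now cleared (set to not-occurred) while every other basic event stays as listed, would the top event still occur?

Counterfactual: set "Outboard annular preventer is down" to not occurred.
Control pod lost [AND]: Left solenoid trips=occurs, #1 pipe ram is out=occurs, Main hydraulic pump is down=occurs → all inputs occur → occurs.
Annular stack fails [AND]: Control pod lost=occurs, Auxiliary umbilical lost=occurs → all inputs occur → occurs.
Backup path lost [AND]: Outboard annular preventer is down=not, Accumulator bank degraded=not, Upper shuttle valve is down=occurs, #1 pilot line is out=occurs → not all inputs occur → does not occur.
Ram stack down [OR]: Backup path lost=not, Forward blind shear ram is out=occurs → at least one input occurs → occurs.
Shear sequence inoperative [AND]: Ram stack down=occurs, Control pod offline=occurs, A solenoid 2 is down=occurs → all inputs occur → occurs.
Hydraulic supply inoperative [AND]: Redundant pipe ram 2 lost=occurs, Hydraulic pump 2 malfunctions=occurs → all inputs occur → occurs.
Control pod 2 inoperative [AND]: #3 umbilical 2 fails=occurs, Left annular preventer 2 trips=occurs → all inputs occur → occurs.
Annular stack 2 inoperative [AND]: Hydraulic supply inoperative=occurs, Control pod 2 inoperative=occurs → all inputs occur → occurs.
Offshore blowout preventer fails to close [AND]: Annular stack fails=occurs, Shear sequence inoperative=occurs, Annular stack 2 inoperative=occurs, C accumulator bank 2 malfunctions=occurs → all inputs occur → occurs.

Yes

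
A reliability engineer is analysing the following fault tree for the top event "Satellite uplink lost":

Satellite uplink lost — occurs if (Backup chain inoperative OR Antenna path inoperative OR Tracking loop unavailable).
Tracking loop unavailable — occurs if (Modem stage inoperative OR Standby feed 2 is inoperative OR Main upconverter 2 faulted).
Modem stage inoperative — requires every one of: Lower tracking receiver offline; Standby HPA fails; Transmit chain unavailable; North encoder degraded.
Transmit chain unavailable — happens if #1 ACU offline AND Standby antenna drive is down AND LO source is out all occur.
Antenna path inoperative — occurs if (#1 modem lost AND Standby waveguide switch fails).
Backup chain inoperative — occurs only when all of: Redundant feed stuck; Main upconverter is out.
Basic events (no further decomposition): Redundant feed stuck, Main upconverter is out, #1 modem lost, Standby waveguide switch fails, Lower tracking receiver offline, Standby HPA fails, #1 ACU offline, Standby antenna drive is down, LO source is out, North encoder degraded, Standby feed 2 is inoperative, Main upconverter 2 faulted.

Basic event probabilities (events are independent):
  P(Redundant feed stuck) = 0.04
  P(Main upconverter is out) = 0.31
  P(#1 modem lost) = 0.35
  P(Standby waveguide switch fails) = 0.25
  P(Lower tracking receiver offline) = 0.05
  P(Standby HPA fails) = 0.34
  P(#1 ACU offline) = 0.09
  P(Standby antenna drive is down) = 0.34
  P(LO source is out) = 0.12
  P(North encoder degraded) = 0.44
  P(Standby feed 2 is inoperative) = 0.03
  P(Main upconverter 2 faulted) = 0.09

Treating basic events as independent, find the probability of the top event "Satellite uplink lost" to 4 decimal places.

P(Backup chain inoperative) [AND] = 0.04 × 0.31 = 0.012400
P(Antenna path inoperative) [AND] = 0.35 × 0.25 = 0.087500
P(Transmit chain unavailable) [AND] = 0.09 × 0.34 × 0.12 = 0.003672
P(Modem stage inoperative) [AND] = 0.05 × 0.34 × 0.003672 × 0.44 = 0.000027
P(Tracking loop unavailable) [OR] = 1 − (1−0.000027) × (1−0.03) × (1−0.09) = 0.117324
P(Satellite uplink lost) [OR] = 1 − (1−0.012400) × (1−0.087500) × (1−0.117324) = 0.204546
Rounded to 4 decimal places: P(Satellite uplink lost) ≈ 0.2045.

0.2045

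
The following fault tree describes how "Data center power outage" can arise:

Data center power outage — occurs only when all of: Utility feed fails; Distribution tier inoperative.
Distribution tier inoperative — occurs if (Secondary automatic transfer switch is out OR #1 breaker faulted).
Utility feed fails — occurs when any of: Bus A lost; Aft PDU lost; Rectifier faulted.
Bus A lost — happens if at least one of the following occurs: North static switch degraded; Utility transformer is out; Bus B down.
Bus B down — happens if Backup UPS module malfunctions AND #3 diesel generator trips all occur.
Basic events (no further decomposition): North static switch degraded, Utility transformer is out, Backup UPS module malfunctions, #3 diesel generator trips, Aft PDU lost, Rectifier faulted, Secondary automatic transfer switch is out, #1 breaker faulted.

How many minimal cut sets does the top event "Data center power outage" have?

Bus B down [AND]: one cut set from each child combined → 1 × 1 = 1 cut set(s).
Bus A lost [OR]: union of children's cut sets → 3 cut set(s).
Utility feed fails [OR]: union of children's cut sets → 5 cut set(s).
Distribution tier inoperative [OR]: union of children's cut sets → 2 cut set(s).
Data center power outage [AND]: one cut set from each child combined → 5 × 2 = 10 cut set(s).
Minimal cut sets: {North static switch degraded, Secondary automatic transfer switch is out}; {#1 breaker faulted, North static switch degraded}; {Secondary automatic transfer switch is out, Utility transformer is out}; {#1 breaker faulted, Utility transformer is out}; {#3 diesel generator trips, Backup UPS module malfunctions, Secondary automatic transfer switch is out}; {#1 breaker faulted, #3 diesel generator trips, Backup UPS module malfunctions}; {Aft PDU lost, Secondary automatic transfer switch is out}; {#1 breaker faulted, Aft PDU lost}; {Rectifier faulted, Secondary automatic transfer switch is out}; {#1 breaker faulted, Rectifier faulted}.

10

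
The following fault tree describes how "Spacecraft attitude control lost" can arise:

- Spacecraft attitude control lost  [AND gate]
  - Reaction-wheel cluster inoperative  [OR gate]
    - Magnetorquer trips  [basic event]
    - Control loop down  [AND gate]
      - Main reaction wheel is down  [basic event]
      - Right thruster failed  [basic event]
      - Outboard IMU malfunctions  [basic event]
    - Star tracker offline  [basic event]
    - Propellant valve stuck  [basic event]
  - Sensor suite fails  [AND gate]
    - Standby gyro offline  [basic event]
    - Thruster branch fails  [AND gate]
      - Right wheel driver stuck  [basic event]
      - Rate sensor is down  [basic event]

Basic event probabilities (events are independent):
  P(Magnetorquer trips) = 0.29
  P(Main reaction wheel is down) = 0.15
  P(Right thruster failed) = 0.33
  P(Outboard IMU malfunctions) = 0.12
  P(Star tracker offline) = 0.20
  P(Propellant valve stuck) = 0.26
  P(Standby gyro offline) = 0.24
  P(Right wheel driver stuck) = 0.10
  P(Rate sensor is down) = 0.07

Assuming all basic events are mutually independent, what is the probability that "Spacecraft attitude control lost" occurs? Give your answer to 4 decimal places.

0.0010

P(Control loop down) [AND] = 0.15 × 0.33 × 0.12 = 0.005940
P(Reaction-wheel cluster inoperative) [OR] = 1 − (1−0.29) × (1−0.005940) × (1−0.20) × (1−0.26) = 0.582177
P(Thruster branch fails) [AND] = 0.10 × 0.07 = 0.007000
P(Sensor suite fails) [AND] = 0.24 × 0.007000 = 0.001680
P(Spacecraft attitude control lost) [AND] = 0.582177 × 0.001680 = 0.000978
Rounded to 4 decimal places: P(Spacecraft attitude control lost) ≈ 0.0010.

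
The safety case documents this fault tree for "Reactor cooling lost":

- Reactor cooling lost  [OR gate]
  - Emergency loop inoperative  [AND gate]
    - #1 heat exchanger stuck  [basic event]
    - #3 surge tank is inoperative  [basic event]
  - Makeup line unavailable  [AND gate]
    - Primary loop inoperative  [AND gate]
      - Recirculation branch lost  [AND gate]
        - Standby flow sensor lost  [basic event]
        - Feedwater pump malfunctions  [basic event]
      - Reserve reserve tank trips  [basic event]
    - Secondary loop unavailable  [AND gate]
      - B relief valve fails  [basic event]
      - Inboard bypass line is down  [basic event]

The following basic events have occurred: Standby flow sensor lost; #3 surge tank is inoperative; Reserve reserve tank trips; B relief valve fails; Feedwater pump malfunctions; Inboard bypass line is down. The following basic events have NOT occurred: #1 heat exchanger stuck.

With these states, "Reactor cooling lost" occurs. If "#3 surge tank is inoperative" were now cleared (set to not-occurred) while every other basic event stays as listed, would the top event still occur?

Counterfactual: set "#3 surge tank is inoperative" to not occurred.
Emergency loop inoperative [AND]: #1 heat exchanger stuck=not, #3 surge tank is inoperative=not → not all inputs occur → does not occur.
Recirculation branch lost [AND]: Standby flow sensor lost=occurs, Feedwater pump malfunctions=occurs → all inputs occur → occurs.
Primary loop inoperative [AND]: Recirculation branch lost=occurs, Reserve reserve tank trips=occurs → all inputs occur → occurs.
Secondary loop unavailable [AND]: B relief valve fails=occurs, Inboard bypass line is down=occurs → all inputs occur → occurs.
Makeup line unavailable [AND]: Primary loop inoperative=occurs, Secondary loop unavailable=occurs → all inputs occur → occurs.
Reactor cooling lost [OR]: Emergency loop inoperative=not, Makeup line unavailable=occurs → at least one input occurs → occurs.

Yes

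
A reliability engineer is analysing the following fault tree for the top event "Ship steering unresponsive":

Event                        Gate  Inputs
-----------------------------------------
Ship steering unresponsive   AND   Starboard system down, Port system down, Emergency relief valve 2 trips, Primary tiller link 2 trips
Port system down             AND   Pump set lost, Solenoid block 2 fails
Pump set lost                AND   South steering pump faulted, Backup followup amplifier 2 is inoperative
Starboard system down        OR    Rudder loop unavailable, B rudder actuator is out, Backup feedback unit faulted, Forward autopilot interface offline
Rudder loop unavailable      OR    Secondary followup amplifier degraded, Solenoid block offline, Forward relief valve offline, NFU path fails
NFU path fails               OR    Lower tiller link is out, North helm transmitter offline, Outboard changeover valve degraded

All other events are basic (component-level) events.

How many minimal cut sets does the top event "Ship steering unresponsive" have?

9

NFU path fails [OR]: union of children's cut sets → 3 cut set(s).
Rudder loop unavailable [OR]: union of children's cut sets → 6 cut set(s).
Starboard system down [OR]: union of children's cut sets → 9 cut set(s).
Pump set lost [AND]: one cut set from each child combined → 1 × 1 = 1 cut set(s).
Port system down [AND]: one cut set from each child combined → 1 × 1 = 1 cut set(s).
Ship steering unresponsive [AND]: one cut set from each child combined → 9 × 1 × 1 × 1 = 9 cut set(s).
Minimal cut sets: {Backup followup amplifier 2 is inoperative, Emergency relief valve 2 trips, Primary tiller link 2 trips, Secondary followup amplifier degraded, Solenoid block 2 fails, South steering pump faulted}; {Backup followup amplifier 2 is inoperative, Emergency relief valve 2 trips, Primary tiller link 2 trips, Solenoid block 2 fails, Solenoid block offline, South steering pump faulted}; {Backup followup amplifier 2 is inoperative, Emergency relief valve 2 trips, Forward relief valve offline, Primary tiller link 2 trips, Solenoid block 2 fails, South steering pump faulted}; {Backup followup amplifier 2 is inoperative, Emergency relief valve 2 trips, Lower tiller link is out, Primary tiller link 2 trips, Solenoid block 2 fails, South steering pump faulted}; {Backup followup amplifier 2 is inoperative, Emergency relief valve 2 trips, North helm transmitter offline, Primary tiller link 2 trips, Solenoid block 2 fails, South steering pump faulted}; {Backup followup amplifier 2 is inoperative, Emergency relief valve 2 trips, Outboard changeover valve degraded, Primary tiller link 2 trips, Solenoid block 2 fails, South steering pump faulted}; {B rudder actuator is out, Backup followup amplifier 2 is inoperative, Emergency relief valve 2 trips, Primary tiller link 2 trips, Solenoid block 2 fails, South steering pump faulted}; {Backup feedback unit faulted, Backup followup amplifier 2 is inoperative, Emergency relief valve 2 trips, Primary tiller link 2 trips, Solenoid block 2 fails, South steering pump faulted}; {Backup followup amplifier 2 is inoperative, Emergency relief valve 2 trips, Forward autopilot interface offline, Primary tiller link 2 trips, Solenoid block 2 fails, South steering pump faulted}.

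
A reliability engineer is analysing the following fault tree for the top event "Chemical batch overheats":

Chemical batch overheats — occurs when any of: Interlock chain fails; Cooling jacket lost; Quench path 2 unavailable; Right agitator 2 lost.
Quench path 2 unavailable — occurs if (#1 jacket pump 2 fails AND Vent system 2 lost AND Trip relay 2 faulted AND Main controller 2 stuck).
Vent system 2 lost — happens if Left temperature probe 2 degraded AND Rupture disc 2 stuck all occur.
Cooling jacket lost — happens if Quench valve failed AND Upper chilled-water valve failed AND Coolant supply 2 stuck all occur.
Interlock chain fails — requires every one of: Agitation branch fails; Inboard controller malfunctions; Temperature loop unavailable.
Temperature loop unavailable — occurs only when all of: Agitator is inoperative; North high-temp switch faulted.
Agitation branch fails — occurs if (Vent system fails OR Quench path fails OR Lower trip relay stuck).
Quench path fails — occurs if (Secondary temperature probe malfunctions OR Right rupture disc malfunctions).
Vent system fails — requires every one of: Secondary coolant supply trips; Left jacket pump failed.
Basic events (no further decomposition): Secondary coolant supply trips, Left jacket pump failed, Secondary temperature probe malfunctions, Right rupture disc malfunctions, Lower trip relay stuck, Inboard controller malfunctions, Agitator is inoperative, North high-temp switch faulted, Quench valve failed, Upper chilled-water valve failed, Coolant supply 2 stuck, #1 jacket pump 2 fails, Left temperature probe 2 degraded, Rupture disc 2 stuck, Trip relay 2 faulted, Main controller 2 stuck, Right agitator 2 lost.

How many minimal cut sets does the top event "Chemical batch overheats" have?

Vent system fails [AND]: one cut set from each child combined → 1 × 1 = 1 cut set(s).
Quench path fails [OR]: union of children's cut sets → 2 cut set(s).
Agitation branch fails [OR]: union of children's cut sets → 4 cut set(s).
Temperature loop unavailable [AND]: one cut set from each child combined → 1 × 1 = 1 cut set(s).
Interlock chain fails [AND]: one cut set from each child combined → 4 × 1 × 1 = 4 cut set(s).
Cooling jacket lost [AND]: one cut set from each child combined → 1 × 1 × 1 = 1 cut set(s).
Vent system 2 lost [AND]: one cut set from each child combined → 1 × 1 = 1 cut set(s).
Quench path 2 unavailable [AND]: one cut set from each child combined → 1 × 1 × 1 × 1 = 1 cut set(s).
Chemical batch overheats [OR]: union of children's cut sets → 7 cut set(s).
Minimal cut sets: {Agitator is inoperative, Inboard controller malfunctions, Left jacket pump failed, North high-temp switch faulted, Secondary coolant supply trips}; {Agitator is inoperative, Inboard controller malfunctions, North high-temp switch faulted, Secondary temperature probe malfunctions}; {Agitator is inoperative, Inboard controller malfunctions, North high-temp switch faulted, Right rupture disc malfunctions}; {Agitator is inoperative, Inboard controller malfunctions, Lower trip relay stuck, North high-temp switch faulted}; {Coolant supply 2 stuck, Quench valve failed, Upper chilled-water valve failed}; {#1 jacket pump 2 fails, Left temperature probe 2 degraded, Main controller 2 stuck, Rupture disc 2 stuck, Trip relay 2 faulted}; {Right agitator 2 lost}.

7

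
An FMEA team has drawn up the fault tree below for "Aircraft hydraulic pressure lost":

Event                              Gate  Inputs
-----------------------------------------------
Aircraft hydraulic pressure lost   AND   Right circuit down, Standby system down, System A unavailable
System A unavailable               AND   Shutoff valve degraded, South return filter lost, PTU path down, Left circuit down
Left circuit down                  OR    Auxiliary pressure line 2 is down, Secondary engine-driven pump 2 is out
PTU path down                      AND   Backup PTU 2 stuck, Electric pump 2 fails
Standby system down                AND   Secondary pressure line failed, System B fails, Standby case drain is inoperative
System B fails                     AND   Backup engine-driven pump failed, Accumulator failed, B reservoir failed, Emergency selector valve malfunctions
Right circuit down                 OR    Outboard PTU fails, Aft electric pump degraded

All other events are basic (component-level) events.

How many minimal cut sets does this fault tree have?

4

Right circuit down [OR]: union of children's cut sets → 2 cut set(s).
System B fails [AND]: one cut set from each child combined → 1 × 1 × 1 × 1 = 1 cut set(s).
Standby system down [AND]: one cut set from each child combined → 1 × 1 × 1 = 1 cut set(s).
PTU path down [AND]: one cut set from each child combined → 1 × 1 = 1 cut set(s).
Left circuit down [OR]: union of children's cut sets → 2 cut set(s).
System A unavailable [AND]: one cut set from each child combined → 1 × 1 × 1 × 2 = 2 cut set(s).
Aircraft hydraulic pressure lost [AND]: one cut set from each child combined → 2 × 1 × 2 = 4 cut set(s).
Minimal cut sets: {Accumulator failed, Auxiliary pressure line 2 is down, B reservoir failed, Backup PTU 2 stuck, Backup engine-driven pump failed, Electric pump 2 fails, Emergency selector valve malfunctions, Outboard PTU fails, Secondary pressure line failed, Shutoff valve degraded, South return filter lost, Standby case drain is inoperative}; {Accumulator failed, B reservoir failed, Backup PTU 2 stuck, Backup engine-driven pump failed, Electric pump 2 fails, Emergency selector valve malfunctions, Outboard PTU fails, Secondary engine-driven pump 2 is out, Secondary pressure line failed, Shutoff valve degraded, South return filter lost, Standby case drain is inoperative}; {Accumulator failed, Aft electric pump degraded, Auxiliary pressure line 2 is down, B reservoir failed, Backup PTU 2 stuck, Backup engine-driven pump failed, Electric pump 2 fails, Emergency selector valve malfunctions, Secondary pressure line failed, Shutoff valve degraded, South return filter lost, Standby case drain is inoperative}; {Accumulator failed, Aft electric pump degraded, B reservoir failed, Backup PTU 2 stuck, Backup engine-driven pump failed, Electric pump 2 fails, Emergency selector valve malfunctions, Secondary engine-driven pump 2 is out, Secondary pressure line failed, Shutoff valve degraded, South return filter lost, Standby case drain is inoperative}.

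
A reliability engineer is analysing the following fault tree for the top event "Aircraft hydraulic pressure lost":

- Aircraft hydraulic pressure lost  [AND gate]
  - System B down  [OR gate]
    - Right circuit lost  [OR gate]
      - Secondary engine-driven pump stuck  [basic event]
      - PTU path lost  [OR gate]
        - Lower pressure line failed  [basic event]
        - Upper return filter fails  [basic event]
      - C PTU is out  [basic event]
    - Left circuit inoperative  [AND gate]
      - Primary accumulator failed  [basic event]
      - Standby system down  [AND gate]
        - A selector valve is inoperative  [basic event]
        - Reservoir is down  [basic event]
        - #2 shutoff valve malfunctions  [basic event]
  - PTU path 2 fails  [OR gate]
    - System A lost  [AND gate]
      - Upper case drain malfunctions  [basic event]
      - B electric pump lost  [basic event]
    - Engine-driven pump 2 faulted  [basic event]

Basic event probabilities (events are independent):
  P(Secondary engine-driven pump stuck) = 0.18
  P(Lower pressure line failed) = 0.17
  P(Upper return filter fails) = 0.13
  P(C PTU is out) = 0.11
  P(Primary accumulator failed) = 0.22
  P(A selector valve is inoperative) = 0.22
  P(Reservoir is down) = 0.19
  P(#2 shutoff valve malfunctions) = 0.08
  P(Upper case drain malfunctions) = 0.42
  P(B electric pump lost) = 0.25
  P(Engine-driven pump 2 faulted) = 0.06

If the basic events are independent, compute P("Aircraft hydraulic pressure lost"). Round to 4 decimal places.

P(PTU path lost) [OR] = 1 − (1−0.17) × (1−0.13) = 0.277900
P(Right circuit lost) [OR] = 1 − (1−0.18) × (1−0.277900) × (1−0.11) = 0.473011
P(Standby system down) [AND] = 0.22 × 0.19 × 0.08 = 0.003344
P(Left circuit inoperative) [AND] = 0.22 × 0.003344 = 0.000736
P(System B down) [OR] = 1 − (1−0.473011) × (1−0.000736) = 0.473399
P(System A lost) [AND] = 0.42 × 0.25 = 0.105000
P(PTU path 2 fails) [OR] = 1 − (1−0.105000) × (1−0.06) = 0.158700
P(Aircraft hydraulic pressure lost) [AND] = 0.473399 × 0.158700 = 0.075128
Rounded to 4 decimal places: P(Aircraft hydraulic pressure lost) ≈ 0.0751.

0.0751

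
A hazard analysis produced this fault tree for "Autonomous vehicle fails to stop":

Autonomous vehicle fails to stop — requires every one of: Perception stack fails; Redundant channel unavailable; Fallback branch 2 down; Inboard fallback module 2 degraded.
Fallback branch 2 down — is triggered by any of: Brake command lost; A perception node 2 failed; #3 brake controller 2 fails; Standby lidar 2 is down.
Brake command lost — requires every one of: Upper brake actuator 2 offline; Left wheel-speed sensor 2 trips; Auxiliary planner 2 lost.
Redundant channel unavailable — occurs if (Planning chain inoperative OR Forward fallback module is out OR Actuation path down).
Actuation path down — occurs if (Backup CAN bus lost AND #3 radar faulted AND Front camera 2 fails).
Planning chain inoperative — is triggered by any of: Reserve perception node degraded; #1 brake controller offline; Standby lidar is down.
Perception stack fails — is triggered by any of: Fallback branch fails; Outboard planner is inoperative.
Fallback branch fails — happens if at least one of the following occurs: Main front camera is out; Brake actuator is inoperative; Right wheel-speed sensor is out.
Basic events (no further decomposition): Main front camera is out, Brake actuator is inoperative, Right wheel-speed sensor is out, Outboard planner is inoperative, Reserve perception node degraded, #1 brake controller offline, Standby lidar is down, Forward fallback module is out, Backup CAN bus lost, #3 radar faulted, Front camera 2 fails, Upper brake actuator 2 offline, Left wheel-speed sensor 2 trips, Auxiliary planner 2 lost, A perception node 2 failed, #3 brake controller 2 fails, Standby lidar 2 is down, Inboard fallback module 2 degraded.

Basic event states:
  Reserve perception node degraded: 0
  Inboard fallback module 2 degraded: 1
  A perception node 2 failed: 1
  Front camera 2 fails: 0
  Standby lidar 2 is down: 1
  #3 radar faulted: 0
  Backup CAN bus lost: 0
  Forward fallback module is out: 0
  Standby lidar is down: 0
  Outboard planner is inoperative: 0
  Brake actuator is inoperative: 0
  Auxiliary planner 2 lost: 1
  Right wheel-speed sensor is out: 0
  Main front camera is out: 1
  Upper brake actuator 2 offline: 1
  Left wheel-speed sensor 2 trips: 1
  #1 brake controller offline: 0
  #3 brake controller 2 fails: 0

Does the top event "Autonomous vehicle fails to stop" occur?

Fallback branch fails [OR]: Main front camera is out=occurs, Brake actuator is inoperative=not, Right wheel-speed sensor is out=not → at least one input occurs → occurs.
Perception stack fails [OR]: Fallback branch fails=occurs, Outboard planner is inoperative=not → at least one input occurs → occurs.
Planning chain inoperative [OR]: Reserve perception node degraded=not, #1 brake controller offline=not, Standby lidar is down=not → no input occurs → does not occur.
Actuation path down [AND]: Backup CAN bus lost=not, #3 radar faulted=not, Front camera 2 fails=not → not all inputs occur → does not occur.
Redundant channel unavailable [OR]: Planning chain inoperative=not, Forward fallback module is out=not, Actuation path down=not → no input occurs → does not occur.
Brake command lost [AND]: Upper brake actuator 2 offline=occurs, Left wheel-speed sensor 2 trips=occurs, Auxiliary planner 2 lost=occurs → all inputs occur → occurs.
Fallback branch 2 down [OR]: Brake command lost=occurs, A perception node 2 failed=occurs, #3 brake controller 2 fails=not, Standby lidar 2 is down=occurs → at least one input occurs → occurs.
Autonomous vehicle fails to stop [AND]: Perception stack fails=occurs, Redundant channel unavailable=not, Fallback branch 2 down=occurs, Inboard fallback module 2 degraded=occurs → not all inputs occur → does not occur.

No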